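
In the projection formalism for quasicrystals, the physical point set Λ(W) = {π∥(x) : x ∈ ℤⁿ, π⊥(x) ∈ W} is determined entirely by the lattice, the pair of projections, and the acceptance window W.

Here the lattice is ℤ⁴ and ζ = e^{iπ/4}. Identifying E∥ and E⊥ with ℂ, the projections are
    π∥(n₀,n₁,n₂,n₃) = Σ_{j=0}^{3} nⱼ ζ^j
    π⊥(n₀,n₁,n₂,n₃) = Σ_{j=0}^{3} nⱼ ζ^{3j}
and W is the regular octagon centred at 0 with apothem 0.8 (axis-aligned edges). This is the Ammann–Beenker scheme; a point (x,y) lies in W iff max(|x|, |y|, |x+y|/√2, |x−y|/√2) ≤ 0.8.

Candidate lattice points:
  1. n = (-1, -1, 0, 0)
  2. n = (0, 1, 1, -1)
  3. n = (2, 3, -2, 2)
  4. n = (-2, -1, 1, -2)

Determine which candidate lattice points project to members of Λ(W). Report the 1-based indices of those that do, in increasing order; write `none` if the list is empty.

1

π⊥(n) = n₀ + n₁ζ³ + n₂ζ⁶ + n₃ζ⁹ where ζ = e^{iπ/4}.
#1 (-1, -1, 0, 0): internal (-0.29289, -0.70711); octagon support 0.70711 vs apothem 0.8 → ∈ W
#2 (0, 1, 1, -1): internal (-1.41421, -1.00000); octagon support 1.70711 vs apothem 0.8 → ∉ W
#3 (2, 3, -2, 2): internal (1.29289, 5.53553); octagon support 5.53553 vs apothem 0.8 → ∉ W
#4 (-2, -1, 1, -2): internal (-2.70711, -3.12132); octagon support 4.12132 vs apothem 0.8 → ∉ W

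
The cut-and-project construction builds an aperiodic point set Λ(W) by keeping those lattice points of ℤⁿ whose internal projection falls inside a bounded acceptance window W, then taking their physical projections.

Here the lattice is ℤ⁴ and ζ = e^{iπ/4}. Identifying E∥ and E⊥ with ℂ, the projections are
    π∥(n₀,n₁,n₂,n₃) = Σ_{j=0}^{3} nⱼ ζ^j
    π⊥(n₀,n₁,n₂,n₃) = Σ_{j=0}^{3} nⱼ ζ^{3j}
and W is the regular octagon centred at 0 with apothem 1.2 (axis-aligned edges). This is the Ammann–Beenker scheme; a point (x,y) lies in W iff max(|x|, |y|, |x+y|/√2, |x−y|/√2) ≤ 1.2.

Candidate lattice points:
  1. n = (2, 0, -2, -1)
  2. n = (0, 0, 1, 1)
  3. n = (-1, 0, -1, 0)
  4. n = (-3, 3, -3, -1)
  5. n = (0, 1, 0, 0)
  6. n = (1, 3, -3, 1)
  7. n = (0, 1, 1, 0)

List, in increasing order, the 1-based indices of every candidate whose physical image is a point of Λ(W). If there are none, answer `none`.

2, 5, 7

With ζ = e^{iπ/4} the internal vectors are ζ^0,ζ^3,ζ^6,ζ^9.
candidate 1: n = (2, 0, -2, -1) → π⊥ ≈ (+1.292893, +1.292893); max(|x|,|y|,|x±y|/√2) = 1.828427 > 1.2 ⇒ ∉ W
candidate 2: n = (0, 0, 1, 1) → π⊥ ≈ (+0.707107, -0.292893); max(|x|,|y|,|x±y|/√2) = 0.707107 ≤ 1.2 ⇒ ∈ W
candidate 3: n = (-1, 0, -1, 0) → π⊥ ≈ (-1.000000, +1.000000); max(|x|,|y|,|x±y|/√2) = 1.414214 > 1.2 ⇒ ∉ W
candidate 4: n = (-3, 3, -3, -1) → π⊥ ≈ (-5.828427, +4.414214); max(|x|,|y|,|x±y|/√2) = 7.242641 > 1.2 ⇒ ∉ W
candidate 5: n = (0, 1, 0, 0) → π⊥ ≈ (-0.707107, +0.707107); max(|x|,|y|,|x±y|/√2) = 1.000000 ≤ 1.2 ⇒ ∈ W
candidate 6: n = (1, 3, -3, 1) → π⊥ ≈ (-0.414214, +5.828427); max(|x|,|y|,|x±y|/√2) = 5.828427 > 1.2 ⇒ ∉ W
candidate 7: n = (0, 1, 1, 0) → π⊥ ≈ (-0.707107, -0.292893); max(|x|,|y|,|x±y|/√2) = 0.707107 ≤ 1.2 ⇒ ∈ W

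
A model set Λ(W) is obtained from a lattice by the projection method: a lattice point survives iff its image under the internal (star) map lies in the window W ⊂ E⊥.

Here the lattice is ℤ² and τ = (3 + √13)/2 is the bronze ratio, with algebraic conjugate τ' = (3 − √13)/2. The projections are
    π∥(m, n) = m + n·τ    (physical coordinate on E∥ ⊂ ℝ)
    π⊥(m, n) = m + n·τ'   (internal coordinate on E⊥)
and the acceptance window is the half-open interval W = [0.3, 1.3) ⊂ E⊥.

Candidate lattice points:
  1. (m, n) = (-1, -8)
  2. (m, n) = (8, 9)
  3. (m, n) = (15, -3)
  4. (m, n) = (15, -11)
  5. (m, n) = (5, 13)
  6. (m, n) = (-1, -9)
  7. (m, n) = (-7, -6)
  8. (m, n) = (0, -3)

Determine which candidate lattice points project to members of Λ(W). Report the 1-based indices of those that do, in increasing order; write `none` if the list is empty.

5, 8

Numerically τ ≈ 3.3028 and τ' = −1/τ ≈ -0.3028.
candidate 1: (m,n)=(-1,-8) → π∥ = -1-8·τ ≈ -27.4222, π⊥ = -1-8·τ' ≈ 1.4222 ∉ [0.3, 1.3) ⇒ out
candidate 2: (m,n)=(8,9) → π∥ = 8+9·τ ≈ 37.7250, π⊥ = 8+9·τ' ≈ 5.2750 ∉ [0.3, 1.3) ⇒ out
candidate 3: (m,n)=(15,-3) → π∥ = 15-3·τ ≈ 5.0917, π⊥ = 15-3·τ' ≈ 15.9083 ∉ [0.3, 1.3) ⇒ out
candidate 4: (m,n)=(15,-11) → π∥ = 15-11·τ ≈ -21.3305, π⊥ = 15-11·τ' ≈ 18.3305 ∉ [0.3, 1.3) ⇒ out
candidate 5: (m,n)=(5,13) → π∥ = 5+13·τ ≈ 47.9361, π⊥ = 5+13·τ' ≈ 1.0639 ∈ [0.3, 1.3) ⇒ IN Λ
candidate 6: (m,n)=(-1,-9) → π∥ = -1-9·τ ≈ -30.7250, π⊥ = -1-9·τ' ≈ 1.7250 ∉ [0.3, 1.3) ⇒ out
candidate 7: (m,n)=(-7,-6) → π∥ = -7-6·τ ≈ -26.8167, π⊥ = -7-6·τ' ≈ -5.1833 ∉ [0.3, 1.3) ⇒ out
candidate 8: (m,n)=(0,-3) → π∥ = 0-3·τ ≈ -9.9083, π⊥ = 0-3·τ' ≈ 0.9083 ∈ [0.3, 1.3) ⇒ IN Λ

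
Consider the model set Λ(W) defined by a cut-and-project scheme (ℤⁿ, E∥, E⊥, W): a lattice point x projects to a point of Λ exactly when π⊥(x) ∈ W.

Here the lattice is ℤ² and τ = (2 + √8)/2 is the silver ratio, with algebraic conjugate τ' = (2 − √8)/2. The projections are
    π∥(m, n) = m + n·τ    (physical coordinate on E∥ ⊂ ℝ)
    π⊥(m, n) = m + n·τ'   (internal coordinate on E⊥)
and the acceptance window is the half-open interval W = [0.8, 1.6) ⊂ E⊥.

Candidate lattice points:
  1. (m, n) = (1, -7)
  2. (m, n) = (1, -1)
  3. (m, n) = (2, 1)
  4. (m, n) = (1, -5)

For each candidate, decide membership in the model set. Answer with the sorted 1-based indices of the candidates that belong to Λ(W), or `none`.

Numerically τ ≈ 2.4142 and τ' = −1/τ ≈ -0.4142.
[1] lift (1,-7): star map gives 3.8995; window check 0.8 ≤ 3.8995 < 1.6 is false → out
[2] lift (1,-1): star map gives 1.4142; window check 0.8 ≤ 1.4142 < 1.6 is true → IN Λ
[3] lift (2,1): star map gives 1.5858; window check 0.8 ≤ 1.5858 < 1.6 is true → IN Λ
[4] lift (1,-5): star map gives 3.0711; window check 0.8 ≤ 3.0711 < 1.6 is false → out

2, 3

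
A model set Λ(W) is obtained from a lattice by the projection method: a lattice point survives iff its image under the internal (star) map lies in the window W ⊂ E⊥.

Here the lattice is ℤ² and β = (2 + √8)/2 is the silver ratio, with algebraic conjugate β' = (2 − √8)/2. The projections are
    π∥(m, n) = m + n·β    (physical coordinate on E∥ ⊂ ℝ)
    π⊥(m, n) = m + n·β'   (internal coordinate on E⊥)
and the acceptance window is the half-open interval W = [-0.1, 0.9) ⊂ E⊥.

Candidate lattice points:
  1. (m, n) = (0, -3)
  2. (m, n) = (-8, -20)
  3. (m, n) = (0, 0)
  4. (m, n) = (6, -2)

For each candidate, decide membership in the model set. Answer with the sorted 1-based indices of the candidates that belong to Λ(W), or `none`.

2, 3

β' = (2−√8)/2 ≈ -0.4142.
[1] lift (0,-3): star map gives 1.2426; window check -0.1 ≤ 1.2426 < 0.9 is false → out
[2] lift (-8,-20): star map gives 0.2843; window check -0.1 ≤ 0.2843 < 0.9 is true → IN Λ
[3] lift (0,0): star map gives 0.0000; window check -0.1 ≤ 0.0000 < 0.9 is true → IN Λ
[4] lift (6,-2): star map gives 6.8284; window check -0.1 ≤ 6.8284 < 0.9 is false → out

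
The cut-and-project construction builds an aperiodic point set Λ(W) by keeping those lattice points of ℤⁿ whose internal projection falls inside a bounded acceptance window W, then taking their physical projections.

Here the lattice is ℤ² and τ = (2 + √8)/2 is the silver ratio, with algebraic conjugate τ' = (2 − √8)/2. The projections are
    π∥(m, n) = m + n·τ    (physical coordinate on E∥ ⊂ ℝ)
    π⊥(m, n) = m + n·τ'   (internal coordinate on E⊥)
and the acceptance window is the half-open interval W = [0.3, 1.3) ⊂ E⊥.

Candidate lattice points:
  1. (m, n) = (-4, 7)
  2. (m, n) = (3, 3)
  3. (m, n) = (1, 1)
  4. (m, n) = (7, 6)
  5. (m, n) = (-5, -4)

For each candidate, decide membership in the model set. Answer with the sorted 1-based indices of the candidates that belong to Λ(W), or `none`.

Compute τ' = (2−√8)/2 = -0.41421, so π⊥(m,n) = m -0.41421·n.
candidate 1: (m,n)=(-4,7) → π∥ = -4+7·τ ≈ 12.89949, π⊥ = -4+7·τ' ≈ -6.89949 ∉ [0.3, 1.3) ⇒ out
candidate 2: (m,n)=(3,3) → π∥ = 3+3·τ ≈ 10.24264, π⊥ = 3+3·τ' ≈ 1.75736 ∉ [0.3, 1.3) ⇒ out
candidate 3: (m,n)=(1,1) → π∥ = 1+1·τ ≈ 3.41421, π⊥ = 1+1·τ' ≈ 0.58579 ∈ [0.3, 1.3) ⇒ IN Λ
candidate 4: (m,n)=(7,6) → π∥ = 7+6·τ ≈ 21.48528, π⊥ = 7+6·τ' ≈ 4.51472 ∉ [0.3, 1.3) ⇒ out
candidate 5: (m,n)=(-5,-4) → π∥ = -5-4·τ ≈ -14.65685, π⊥ = -5-4·τ' ≈ -3.34315 ∉ [0.3, 1.3) ⇒ out

3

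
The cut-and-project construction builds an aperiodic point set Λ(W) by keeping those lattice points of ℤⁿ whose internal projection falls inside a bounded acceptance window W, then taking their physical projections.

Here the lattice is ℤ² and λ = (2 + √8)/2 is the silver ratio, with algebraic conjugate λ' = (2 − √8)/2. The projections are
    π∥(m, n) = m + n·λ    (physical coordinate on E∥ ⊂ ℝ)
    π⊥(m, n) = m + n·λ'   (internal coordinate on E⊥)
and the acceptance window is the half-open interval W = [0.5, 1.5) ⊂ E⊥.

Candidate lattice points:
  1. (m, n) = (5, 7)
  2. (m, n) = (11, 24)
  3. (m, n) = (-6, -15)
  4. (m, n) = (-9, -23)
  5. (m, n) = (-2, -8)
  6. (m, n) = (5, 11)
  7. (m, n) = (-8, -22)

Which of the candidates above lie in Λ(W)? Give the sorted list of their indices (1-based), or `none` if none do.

2, 4, 5, 7

Numerically λ ≈ 2.414214 and λ' = −1/λ ≈ -0.414214.
[1] lift (5,7): star map gives 2.100505; window check 0.5 ≤ 2.100505 < 1.5 is false → out
[2] lift (11,24): star map gives 1.058875; window check 0.5 ≤ 1.058875 < 1.5 is true → IN Λ
[3] lift (-6,-15): star map gives 0.213203; window check 0.5 ≤ 0.213203 < 1.5 is false → out
[4] lift (-9,-23): star map gives 0.526912; window check 0.5 ≤ 0.526912 < 1.5 is true → IN Λ
[5] lift (-2,-8): star map gives 1.313708; window check 0.5 ≤ 1.313708 < 1.5 is true → IN Λ
[6] lift (5,11): star map gives 0.443651; window check 0.5 ≤ 0.443651 < 1.5 is false → out
[7] lift (-8,-22): star map gives 1.112698; window check 0.5 ≤ 1.112698 < 1.5 is true → IN Λ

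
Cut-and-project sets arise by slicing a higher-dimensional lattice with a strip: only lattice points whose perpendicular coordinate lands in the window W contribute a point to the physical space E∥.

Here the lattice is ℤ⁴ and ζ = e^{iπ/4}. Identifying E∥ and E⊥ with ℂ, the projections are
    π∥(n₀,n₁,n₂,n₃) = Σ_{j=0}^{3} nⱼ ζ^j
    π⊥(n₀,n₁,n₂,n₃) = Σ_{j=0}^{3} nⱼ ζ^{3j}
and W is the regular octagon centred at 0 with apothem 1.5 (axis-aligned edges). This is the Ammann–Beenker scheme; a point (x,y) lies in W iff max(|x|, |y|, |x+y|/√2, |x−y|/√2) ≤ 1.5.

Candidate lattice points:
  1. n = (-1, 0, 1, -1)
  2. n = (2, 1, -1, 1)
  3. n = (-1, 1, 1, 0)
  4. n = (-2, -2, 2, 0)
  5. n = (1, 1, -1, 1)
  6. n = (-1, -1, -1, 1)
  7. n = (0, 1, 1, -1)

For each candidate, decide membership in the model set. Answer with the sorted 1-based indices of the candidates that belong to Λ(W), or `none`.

6

π⊥(n) = n₀ + n₁ζ³ + n₂ζ⁶ + n₃ζ⁹ where ζ = e^{iπ/4}.
candidate 1: n = (-1, 0, 1, -1) → π⊥ ≈ (-1.707107, -1.707107); max(|x|,|y|,|x±y|/√2) = 2.414214 > 1.5 ⇒ ∉ W
candidate 2: n = (2, 1, -1, 1) → π⊥ ≈ (+2.000000, +2.414214); max(|x|,|y|,|x±y|/√2) = 3.121320 > 1.5 ⇒ ∉ W
candidate 3: n = (-1, 1, 1, 0) → π⊥ ≈ (-1.707107, -0.292893); max(|x|,|y|,|x±y|/√2) = 1.707107 > 1.5 ⇒ ∉ W
candidate 4: n = (-2, -2, 2, 0) → π⊥ ≈ (-0.585786, -3.414214); max(|x|,|y|,|x±y|/√2) = 3.414214 > 1.5 ⇒ ∉ W
candidate 5: n = (1, 1, -1, 1) → π⊥ ≈ (+1.000000, +2.414214); max(|x|,|y|,|x±y|/√2) = 2.414214 > 1.5 ⇒ ∉ W
candidate 6: n = (-1, -1, -1, 1) → π⊥ ≈ (+0.414214, +1.000000); max(|x|,|y|,|x±y|/√2) = 1.000000 ≤ 1.5 ⇒ ∈ W
candidate 7: n = (0, 1, 1, -1) → π⊥ ≈ (-1.414214, -1.000000); max(|x|,|y|,|x±y|/√2) = 1.707107 > 1.5 ⇒ ∉ W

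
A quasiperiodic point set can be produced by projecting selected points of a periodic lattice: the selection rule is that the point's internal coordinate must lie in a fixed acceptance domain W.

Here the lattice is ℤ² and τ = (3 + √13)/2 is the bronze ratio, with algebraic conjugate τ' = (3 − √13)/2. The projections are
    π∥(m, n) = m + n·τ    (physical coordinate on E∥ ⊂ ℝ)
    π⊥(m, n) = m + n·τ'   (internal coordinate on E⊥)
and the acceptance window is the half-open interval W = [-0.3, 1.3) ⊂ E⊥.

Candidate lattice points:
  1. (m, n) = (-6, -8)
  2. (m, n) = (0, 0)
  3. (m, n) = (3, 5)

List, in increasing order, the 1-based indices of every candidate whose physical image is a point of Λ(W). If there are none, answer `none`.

2

τ' = (3−√13)/2 ≈ -0.302776.
candidate 1: (m,n)=(-6,-8) → π∥ = -6-8·τ ≈ -32.422205, π⊥ = -6-8·τ' ≈ -3.577795 ∉ [-0.3, 1.3) ⇒ out
candidate 2: (m,n)=(0,0) → π∥ = 0+0·τ ≈ 0.000000, π⊥ = 0+0·τ' ≈ 0.000000 ∈ [-0.3, 1.3) ⇒ IN Λ
candidate 3: (m,n)=(3,5) → π∥ = 3+5·τ ≈ 19.513878, π⊥ = 3+5·τ' ≈ 1.486122 ∉ [-0.3, 1.3) ⇒ out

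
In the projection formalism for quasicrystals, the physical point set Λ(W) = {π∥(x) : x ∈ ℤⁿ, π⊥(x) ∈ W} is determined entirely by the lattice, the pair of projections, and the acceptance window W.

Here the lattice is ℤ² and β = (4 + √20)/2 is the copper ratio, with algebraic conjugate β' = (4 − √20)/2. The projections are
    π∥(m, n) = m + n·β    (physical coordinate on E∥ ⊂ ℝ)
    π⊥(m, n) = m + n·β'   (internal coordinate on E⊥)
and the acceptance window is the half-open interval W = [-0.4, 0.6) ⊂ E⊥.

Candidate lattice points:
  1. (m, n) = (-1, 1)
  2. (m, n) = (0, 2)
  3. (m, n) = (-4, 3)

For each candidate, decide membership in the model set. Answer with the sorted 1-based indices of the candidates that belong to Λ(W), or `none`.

Compute β' = (4−√20)/2 = -0.2361, so π⊥(m,n) = m -0.2361·n.
[1] lift (-1,1): star map gives -1.2361; window check -0.4 ≤ -1.2361 < 0.6 is false → out
[2] lift (0,2): star map gives -0.4721; window check -0.4 ≤ -0.4721 < 0.6 is false → out
[3] lift (-4,3): star map gives -4.7082; window check -0.4 ≤ -4.7082 < 0.6 is false → out

none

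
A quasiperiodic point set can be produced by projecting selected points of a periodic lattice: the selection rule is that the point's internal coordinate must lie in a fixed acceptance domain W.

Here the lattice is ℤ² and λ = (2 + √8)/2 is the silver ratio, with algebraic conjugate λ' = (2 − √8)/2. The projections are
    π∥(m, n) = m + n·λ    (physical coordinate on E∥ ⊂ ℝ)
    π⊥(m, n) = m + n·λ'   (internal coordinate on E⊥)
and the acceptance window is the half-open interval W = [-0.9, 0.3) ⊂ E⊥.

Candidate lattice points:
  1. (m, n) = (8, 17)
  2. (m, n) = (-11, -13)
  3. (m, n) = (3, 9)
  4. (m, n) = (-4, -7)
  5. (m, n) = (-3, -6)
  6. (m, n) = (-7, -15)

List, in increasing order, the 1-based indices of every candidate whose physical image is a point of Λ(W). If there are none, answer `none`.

Compute λ' = (2−√8)/2 = -0.414214, so π⊥(m,n) = m -0.414214·n.
#1 (8,17): internal coord 8 + (17)·λ' = +0.958369; +0.958369 ∉ [-0.9, 0.3) → out
#2 (-11,-13): internal coord -11 + (-13)·λ' = -5.615224; -5.615224 ∉ [-0.9, 0.3) → out
#3 (3,9): internal coord 3 + (9)·λ' = -0.727922; -0.727922 ∈ [-0.9, 0.3) → IN Λ
#4 (-4,-7): internal coord -4 + (-7)·λ' = -1.100505; -1.100505 ∉ [-0.9, 0.3) → out
#5 (-3,-6): internal coord -3 + (-6)·λ' = -0.514719; -0.514719 ∈ [-0.9, 0.3) → IN Λ
#6 (-7,-15): internal coord -7 + (-15)·λ' = -0.786797; -0.786797 ∈ [-0.9, 0.3) → IN Λ

3, 5, 6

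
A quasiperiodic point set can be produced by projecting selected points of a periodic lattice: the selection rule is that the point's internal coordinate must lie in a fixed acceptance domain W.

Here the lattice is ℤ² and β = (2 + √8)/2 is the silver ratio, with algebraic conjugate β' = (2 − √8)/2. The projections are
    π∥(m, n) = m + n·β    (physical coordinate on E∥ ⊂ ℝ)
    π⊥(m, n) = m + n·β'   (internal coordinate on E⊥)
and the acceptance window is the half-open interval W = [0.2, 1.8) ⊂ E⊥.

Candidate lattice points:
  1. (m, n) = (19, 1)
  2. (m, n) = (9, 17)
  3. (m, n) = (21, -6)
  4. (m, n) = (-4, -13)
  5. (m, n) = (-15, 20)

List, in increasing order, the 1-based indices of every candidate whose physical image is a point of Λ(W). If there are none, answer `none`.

β' = (2−√8)/2 ≈ -0.41421.
candidate 1: (m,n)=(19,1) → π∥ = 19+1·β ≈ 21.41421, π⊥ = 19+1·β' ≈ 18.58579 ∉ [0.2, 1.8) ⇒ out
candidate 2: (m,n)=(9,17) → π∥ = 9+17·β ≈ 50.04163, π⊥ = 9+17·β' ≈ 1.95837 ∉ [0.2, 1.8) ⇒ out
candidate 3: (m,n)=(21,-6) → π∥ = 21-6·β ≈ 6.51472, π⊥ = 21-6·β' ≈ 23.48528 ∉ [0.2, 1.8) ⇒ out
candidate 4: (m,n)=(-4,-13) → π∥ = -4-13·β ≈ -35.38478, π⊥ = -4-13·β' ≈ 1.38478 ∈ [0.2, 1.8) ⇒ IN Λ
candidate 5: (m,n)=(-15,20) → π∥ = -15+20·β ≈ 33.28427, π⊥ = -15+20·β' ≈ -23.28427 ∉ [0.2, 1.8) ⇒ out

4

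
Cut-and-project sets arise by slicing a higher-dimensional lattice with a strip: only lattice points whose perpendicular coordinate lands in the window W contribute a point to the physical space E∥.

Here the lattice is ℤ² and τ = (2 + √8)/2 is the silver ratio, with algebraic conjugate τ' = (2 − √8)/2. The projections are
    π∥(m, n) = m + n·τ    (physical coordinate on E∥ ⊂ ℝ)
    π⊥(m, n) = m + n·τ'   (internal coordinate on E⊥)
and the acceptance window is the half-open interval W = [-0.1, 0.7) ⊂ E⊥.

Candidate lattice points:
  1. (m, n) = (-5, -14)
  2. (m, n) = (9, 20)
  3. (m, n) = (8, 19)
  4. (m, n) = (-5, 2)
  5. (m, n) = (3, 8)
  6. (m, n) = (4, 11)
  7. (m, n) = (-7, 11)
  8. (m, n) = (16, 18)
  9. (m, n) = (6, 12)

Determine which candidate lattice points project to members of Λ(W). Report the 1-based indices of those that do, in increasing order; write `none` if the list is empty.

3

Numerically τ ≈ 2.4142 and τ' = −1/τ ≈ -0.4142.
#1 (-5,-14): internal coord -5 + (-14)·τ' = +0.7990; +0.7990 ∉ [-0.1, 0.7) → out
#2 (9,20): internal coord 9 + (20)·τ' = +0.7157; +0.7157 ∉ [-0.1, 0.7) → out
#3 (8,19): internal coord 8 + (19)·τ' = +0.1299; +0.1299 ∈ [-0.1, 0.7) → IN Λ
#4 (-5,2): internal coord -5 + (2)·τ' = -5.8284; -5.8284 ∉ [-0.1, 0.7) → out
#5 (3,8): internal coord 3 + (8)·τ' = -0.3137; -0.3137 ∉ [-0.1, 0.7) → out
#6 (4,11): internal coord 4 + (11)·τ' = -0.5563; -0.5563 ∉ [-0.1, 0.7) → out
#7 (-7,11): internal coord -7 + (11)·τ' = -11.5563; -11.5563 ∉ [-0.1, 0.7) → out
#8 (16,18): internal coord 16 + (18)·τ' = +8.5442; +8.5442 ∉ [-0.1, 0.7) → out
#9 (6,12): internal coord 6 + (12)·τ' = +1.0294; +1.0294 ∉ [-0.1, 0.7) → out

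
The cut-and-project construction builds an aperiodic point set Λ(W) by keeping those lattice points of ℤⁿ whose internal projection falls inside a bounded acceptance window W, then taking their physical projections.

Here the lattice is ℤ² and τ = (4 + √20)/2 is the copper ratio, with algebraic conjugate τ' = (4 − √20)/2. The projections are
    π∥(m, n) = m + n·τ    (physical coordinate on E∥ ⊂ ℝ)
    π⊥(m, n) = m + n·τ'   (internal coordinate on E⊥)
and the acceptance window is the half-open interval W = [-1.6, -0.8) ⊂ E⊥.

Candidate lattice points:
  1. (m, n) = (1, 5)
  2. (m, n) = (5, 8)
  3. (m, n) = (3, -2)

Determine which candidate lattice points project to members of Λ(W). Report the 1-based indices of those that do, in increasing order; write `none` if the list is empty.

τ' = (4−√20)/2 ≈ -0.23607.
#1 (1,5): internal coord 1 + (5)·τ' = -0.18034; -0.18034 ∉ [-1.6, -0.8) → out
#2 (5,8): internal coord 5 + (8)·τ' = +3.11146; +3.11146 ∉ [-1.6, -0.8) → out
#3 (3,-2): internal coord 3 + (-2)·τ' = +3.47214; +3.47214 ∉ [-1.6, -0.8) → out

none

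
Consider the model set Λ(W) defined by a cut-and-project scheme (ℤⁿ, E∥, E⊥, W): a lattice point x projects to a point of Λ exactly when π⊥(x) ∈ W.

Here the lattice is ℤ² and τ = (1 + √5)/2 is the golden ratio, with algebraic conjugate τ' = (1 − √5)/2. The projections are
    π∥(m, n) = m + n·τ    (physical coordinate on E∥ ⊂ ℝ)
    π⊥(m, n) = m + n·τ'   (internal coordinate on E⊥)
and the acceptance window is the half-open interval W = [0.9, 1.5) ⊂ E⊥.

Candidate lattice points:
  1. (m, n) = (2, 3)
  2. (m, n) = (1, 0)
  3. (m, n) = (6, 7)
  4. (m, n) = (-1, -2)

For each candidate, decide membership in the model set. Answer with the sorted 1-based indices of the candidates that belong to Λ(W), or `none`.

Numerically τ ≈ 1.61803 and τ' = −1/τ ≈ -0.61803.
candidate 1: (m,n)=(2,3) → π∥ = 2+3·τ ≈ 6.85410, π⊥ = 2+3·τ' ≈ 0.14590 ∉ [0.9, 1.5) ⇒ out
candidate 2: (m,n)=(1,0) → π∥ = 1+0·τ ≈ 1.00000, π⊥ = 1+0·τ' ≈ 1.00000 ∈ [0.9, 1.5) ⇒ IN Λ
candidate 3: (m,n)=(6,7) → π∥ = 6+7·τ ≈ 17.32624, π⊥ = 6+7·τ' ≈ 1.67376 ∉ [0.9, 1.5) ⇒ out
candidate 4: (m,n)=(-1,-2) → π∥ = -1-2·τ ≈ -4.23607, π⊥ = -1-2·τ' ≈ 0.23607 ∉ [0.9, 1.5) ⇒ out

2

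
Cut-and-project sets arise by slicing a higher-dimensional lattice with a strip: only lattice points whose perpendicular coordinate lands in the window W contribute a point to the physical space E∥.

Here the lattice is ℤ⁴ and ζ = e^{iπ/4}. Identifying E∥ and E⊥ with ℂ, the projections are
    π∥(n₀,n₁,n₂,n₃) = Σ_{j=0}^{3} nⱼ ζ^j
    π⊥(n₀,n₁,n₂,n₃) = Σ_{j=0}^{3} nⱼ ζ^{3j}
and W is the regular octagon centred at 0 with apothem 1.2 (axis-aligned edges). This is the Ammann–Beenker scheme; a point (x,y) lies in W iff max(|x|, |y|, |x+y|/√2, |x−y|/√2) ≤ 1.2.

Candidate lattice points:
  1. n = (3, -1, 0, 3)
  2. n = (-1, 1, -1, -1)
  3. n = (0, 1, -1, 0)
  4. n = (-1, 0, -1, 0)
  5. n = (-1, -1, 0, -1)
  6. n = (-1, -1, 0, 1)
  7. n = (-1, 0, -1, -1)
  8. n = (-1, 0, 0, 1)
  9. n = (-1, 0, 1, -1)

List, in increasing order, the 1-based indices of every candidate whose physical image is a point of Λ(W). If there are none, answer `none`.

With ζ = e^{iπ/4} the internal vectors are ζ^0,ζ^3,ζ^6,ζ^9.
#1 (3, -1, 0, 3): internal (5.828427, 1.414214); octagon support 5.828427 vs apothem 1.2 → ∉ W
#2 (-1, 1, -1, -1): internal (-2.414214, 1.000000); octagon support 2.414214 vs apothem 1.2 → ∉ W
#3 (0, 1, -1, 0): internal (-0.707107, 1.707107); octagon support 1.707107 vs apothem 1.2 → ∉ W
#4 (-1, 0, -1, 0): internal (-1.000000, 1.000000); octagon support 1.414214 vs apothem 1.2 → ∉ W
#5 (-1, -1, 0, -1): internal (-1.000000, -1.414214); octagon support 1.707107 vs apothem 1.2 → ∉ W
#6 (-1, -1, 0, 1): internal (0.414214, 0.000000); octagon support 0.414214 vs apothem 1.2 → ∈ W
#7 (-1, 0, -1, -1): internal (-1.707107, 0.292893); octagon support 1.707107 vs apothem 1.2 → ∉ W
#8 (-1, 0, 0, 1): internal (-0.292893, 0.707107); octagon support 0.707107 vs apothem 1.2 → ∈ W
#9 (-1, 0, 1, -1): internal (-1.707107, -1.707107); octagon support 2.414214 vs apothem 1.2 → ∉ W

6, 8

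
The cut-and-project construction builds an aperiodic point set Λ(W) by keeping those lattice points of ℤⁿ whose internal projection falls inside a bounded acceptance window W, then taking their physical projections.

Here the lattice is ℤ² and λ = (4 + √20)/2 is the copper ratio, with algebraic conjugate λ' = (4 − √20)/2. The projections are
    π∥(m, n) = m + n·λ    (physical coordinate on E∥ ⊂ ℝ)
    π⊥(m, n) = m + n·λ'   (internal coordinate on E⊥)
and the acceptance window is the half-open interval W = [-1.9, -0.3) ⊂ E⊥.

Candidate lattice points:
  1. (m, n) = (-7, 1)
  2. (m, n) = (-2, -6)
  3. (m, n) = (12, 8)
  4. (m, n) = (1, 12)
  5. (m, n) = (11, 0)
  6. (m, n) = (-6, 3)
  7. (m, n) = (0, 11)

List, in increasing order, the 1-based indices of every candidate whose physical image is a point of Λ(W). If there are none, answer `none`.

Compute λ' = (4−√20)/2 = -0.2361, so π⊥(m,n) = m -0.2361·n.
#1 (-7,1): internal coord -7 + (1)·λ' = -7.2361; -7.2361 ∉ [-1.9, -0.3) → out
#2 (-2,-6): internal coord -2 + (-6)·λ' = -0.5836; -0.5836 ∈ [-1.9, -0.3) → IN Λ
#3 (12,8): internal coord 12 + (8)·λ' = +10.1115; +10.1115 ∉ [-1.9, -0.3) → out
#4 (1,12): internal coord 1 + (12)·λ' = -1.8328; -1.8328 ∈ [-1.9, -0.3) → IN Λ
#5 (11,0): internal coord 11 + (0)·λ' = +11.0000; +11.0000 ∉ [-1.9, -0.3) → out
#6 (-6,3): internal coord -6 + (3)·λ' = -6.7082; -6.7082 ∉ [-1.9, -0.3) → out
#7 (0,11): internal coord 0 + (11)·λ' = -2.5967; -2.5967 ∉ [-1.9, -0.3) → out

2, 4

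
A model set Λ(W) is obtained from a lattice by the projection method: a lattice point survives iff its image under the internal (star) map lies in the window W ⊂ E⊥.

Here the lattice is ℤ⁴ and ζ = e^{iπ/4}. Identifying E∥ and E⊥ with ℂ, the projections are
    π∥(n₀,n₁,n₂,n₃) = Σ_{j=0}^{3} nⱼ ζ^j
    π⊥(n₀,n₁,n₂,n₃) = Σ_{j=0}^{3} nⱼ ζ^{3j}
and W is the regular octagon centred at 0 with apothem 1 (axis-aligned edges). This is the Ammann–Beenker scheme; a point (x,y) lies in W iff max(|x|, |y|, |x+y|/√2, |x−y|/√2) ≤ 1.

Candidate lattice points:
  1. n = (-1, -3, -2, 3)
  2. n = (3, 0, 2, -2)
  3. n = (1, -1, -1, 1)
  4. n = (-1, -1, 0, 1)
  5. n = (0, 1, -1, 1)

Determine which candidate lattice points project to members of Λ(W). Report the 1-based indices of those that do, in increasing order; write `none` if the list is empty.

4

Internal map: ζ^{3j} for j=0..3 gives (1,0), (−√2/2,√2/2), (0,−1), (√2/2,√2/2).
#1 (-1, -3, -2, 3): internal (3.242641, 2.000000); octagon support 3.707107 vs apothem 1 → ∉ W
#2 (3, 0, 2, -2): internal (1.585786, -3.414214); octagon support 3.535534 vs apothem 1 → ∉ W
#3 (1, -1, -1, 1): internal (2.414214, 1.000000); octagon support 2.414214 vs apothem 1 → ∉ W
#4 (-1, -1, 0, 1): internal (0.414214, 0.000000); octagon support 0.414214 vs apothem 1 → ∈ W
#5 (0, 1, -1, 1): internal (0.000000, 2.414214); octagon support 2.414214 vs apothem 1 → ∉ W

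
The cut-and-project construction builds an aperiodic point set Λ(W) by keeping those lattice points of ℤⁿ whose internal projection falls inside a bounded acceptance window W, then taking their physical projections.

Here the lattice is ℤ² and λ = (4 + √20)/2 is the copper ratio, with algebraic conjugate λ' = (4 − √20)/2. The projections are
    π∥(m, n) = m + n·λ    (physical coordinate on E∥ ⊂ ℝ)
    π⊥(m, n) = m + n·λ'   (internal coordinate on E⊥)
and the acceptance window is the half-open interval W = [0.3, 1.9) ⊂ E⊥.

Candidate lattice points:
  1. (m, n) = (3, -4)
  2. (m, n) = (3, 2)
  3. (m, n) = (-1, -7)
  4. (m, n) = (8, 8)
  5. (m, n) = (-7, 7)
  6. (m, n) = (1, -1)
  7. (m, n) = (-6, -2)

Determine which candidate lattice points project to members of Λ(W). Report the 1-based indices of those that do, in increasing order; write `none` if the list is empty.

3, 6

Numerically λ ≈ 4.236068 and λ' = −1/λ ≈ -0.236068.
candidate 1: (m,n)=(3,-4) → π∥ = 3-4·λ ≈ -13.944272, π⊥ = 3-4·λ' ≈ 3.944272 ∉ [0.3, 1.9) ⇒ out
candidate 2: (m,n)=(3,2) → π∥ = 3+2·λ ≈ 11.472136, π⊥ = 3+2·λ' ≈ 2.527864 ∉ [0.3, 1.9) ⇒ out
candidate 3: (m,n)=(-1,-7) → π∥ = -1-7·λ ≈ -30.652476, π⊥ = -1-7·λ' ≈ 0.652476 ∈ [0.3, 1.9) ⇒ IN Λ
candidate 4: (m,n)=(8,8) → π∥ = 8+8·λ ≈ 41.888544, π⊥ = 8+8·λ' ≈ 6.111456 ∉ [0.3, 1.9) ⇒ out
candidate 5: (m,n)=(-7,7) → π∥ = -7+7·λ ≈ 22.652476, π⊥ = -7+7·λ' ≈ -8.652476 ∉ [0.3, 1.9) ⇒ out
candidate 6: (m,n)=(1,-1) → π∥ = 1-1·λ ≈ -3.236068, π⊥ = 1-1·λ' ≈ 1.236068 ∈ [0.3, 1.9) ⇒ IN Λ
candidate 7: (m,n)=(-6,-2) → π∥ = -6-2·λ ≈ -14.472136, π⊥ = -6-2·λ' ≈ -5.527864 ∉ [0.3, 1.9) ⇒ out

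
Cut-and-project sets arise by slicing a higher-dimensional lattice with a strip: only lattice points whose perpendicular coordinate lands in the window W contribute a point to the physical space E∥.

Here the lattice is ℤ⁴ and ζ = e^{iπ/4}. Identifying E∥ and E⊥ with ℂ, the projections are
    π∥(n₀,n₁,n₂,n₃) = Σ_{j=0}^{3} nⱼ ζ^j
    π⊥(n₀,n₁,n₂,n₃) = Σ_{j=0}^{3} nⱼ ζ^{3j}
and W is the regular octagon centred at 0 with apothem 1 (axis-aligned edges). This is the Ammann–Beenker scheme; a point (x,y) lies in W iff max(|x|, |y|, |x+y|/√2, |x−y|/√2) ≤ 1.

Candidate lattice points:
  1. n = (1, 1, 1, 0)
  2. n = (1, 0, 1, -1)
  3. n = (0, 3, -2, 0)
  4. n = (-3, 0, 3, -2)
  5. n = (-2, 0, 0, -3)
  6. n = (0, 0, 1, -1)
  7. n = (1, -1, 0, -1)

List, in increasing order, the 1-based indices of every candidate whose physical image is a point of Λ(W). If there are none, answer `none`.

π⊥(n) = n₀ + n₁ζ³ + n₂ζ⁶ + n₃ζ⁹ where ζ = e^{iπ/4}.
candidate 1: n = (1, 1, 1, 0) → π⊥ ≈ (+0.2929, -0.2929); max(|x|,|y|,|x±y|/√2) = 0.4142 ≤ 1 ⇒ ∈ W
candidate 2: n = (1, 0, 1, -1) → π⊥ ≈ (+0.2929, -1.7071); max(|x|,|y|,|x±y|/√2) = 1.7071 > 1 ⇒ ∉ W
candidate 3: n = (0, 3, -2, 0) → π⊥ ≈ (-2.1213, +4.1213); max(|x|,|y|,|x±y|/√2) = 4.4142 > 1 ⇒ ∉ W
candidate 4: n = (-3, 0, 3, -2) → π⊥ ≈ (-4.4142, -4.4142); max(|x|,|y|,|x±y|/√2) = 6.2426 > 1 ⇒ ∉ W
candidate 5: n = (-2, 0, 0, -3) → π⊥ ≈ (-4.1213, -2.1213); max(|x|,|y|,|x±y|/√2) = 4.4142 > 1 ⇒ ∉ W
candidate 6: n = (0, 0, 1, -1) → π⊥ ≈ (-0.7071, -1.7071); max(|x|,|y|,|x±y|/√2) = 1.7071 > 1 ⇒ ∉ W
candidate 7: n = (1, -1, 0, -1) → π⊥ ≈ (+1.0000, -1.4142); max(|x|,|y|,|x±y|/√2) = 1.7071 > 1 ⇒ ∉ W

1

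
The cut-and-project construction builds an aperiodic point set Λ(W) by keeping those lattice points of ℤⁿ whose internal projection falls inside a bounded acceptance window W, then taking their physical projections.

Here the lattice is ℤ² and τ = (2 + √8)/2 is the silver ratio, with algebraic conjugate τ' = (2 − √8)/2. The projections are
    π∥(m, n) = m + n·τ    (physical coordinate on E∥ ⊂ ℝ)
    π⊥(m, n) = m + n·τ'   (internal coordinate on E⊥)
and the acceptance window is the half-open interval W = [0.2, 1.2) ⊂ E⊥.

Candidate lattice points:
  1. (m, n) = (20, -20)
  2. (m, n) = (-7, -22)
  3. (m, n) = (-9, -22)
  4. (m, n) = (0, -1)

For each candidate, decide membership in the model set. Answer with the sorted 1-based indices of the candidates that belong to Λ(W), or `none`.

4

Numerically τ ≈ 2.41421 and τ' = −1/τ ≈ -0.41421.
candidate 1: (m,n)=(20,-20) → π∥ = 20-20·τ ≈ -28.28427, π⊥ = 20-20·τ' ≈ 28.28427 ∉ [0.2, 1.2) ⇒ out
candidate 2: (m,n)=(-7,-22) → π∥ = -7-22·τ ≈ -60.11270, π⊥ = -7-22·τ' ≈ 2.11270 ∉ [0.2, 1.2) ⇒ out
candidate 3: (m,n)=(-9,-22) → π∥ = -9-22·τ ≈ -62.11270, π⊥ = -9-22·τ' ≈ 0.11270 ∉ [0.2, 1.2) ⇒ out
candidate 4: (m,n)=(0,-1) → π∥ = 0-1·τ ≈ -2.41421, π⊥ = 0-1·τ' ≈ 0.41421 ∈ [0.2, 1.2) ⇒ IN Λ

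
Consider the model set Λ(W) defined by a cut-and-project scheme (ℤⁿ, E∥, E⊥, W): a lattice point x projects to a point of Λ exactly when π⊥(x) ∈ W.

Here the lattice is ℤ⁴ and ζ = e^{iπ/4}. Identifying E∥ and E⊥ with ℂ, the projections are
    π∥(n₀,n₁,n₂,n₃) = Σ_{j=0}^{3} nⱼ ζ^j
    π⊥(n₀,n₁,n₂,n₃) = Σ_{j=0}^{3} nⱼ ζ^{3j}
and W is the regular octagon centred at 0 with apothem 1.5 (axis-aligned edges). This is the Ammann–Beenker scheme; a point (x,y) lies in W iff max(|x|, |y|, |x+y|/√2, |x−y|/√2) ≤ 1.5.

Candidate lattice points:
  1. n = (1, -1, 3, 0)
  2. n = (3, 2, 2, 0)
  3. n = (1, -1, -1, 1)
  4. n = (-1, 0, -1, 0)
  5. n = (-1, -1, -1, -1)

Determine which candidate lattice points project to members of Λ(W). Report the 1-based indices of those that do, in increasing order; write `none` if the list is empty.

4, 5

With ζ = e^{iπ/4} the internal vectors are ζ^0,ζ^3,ζ^6,ζ^9.
#1 (1, -1, 3, 0): internal (1.7071, -3.7071); octagon support 3.8284 vs apothem 1.5 → ∉ W
#2 (3, 2, 2, 0): internal (1.5858, -0.5858); octagon support 1.5858 vs apothem 1.5 → ∉ W
#3 (1, -1, -1, 1): internal (2.4142, 1.0000); octagon support 2.4142 vs apothem 1.5 → ∉ W
#4 (-1, 0, -1, 0): internal (-1.0000, 1.0000); octagon support 1.4142 vs apothem 1.5 → ∈ W
#5 (-1, -1, -1, -1): internal (-1.0000, -0.4142); octagon support 1.0000 vs apothem 1.5 → ∈ W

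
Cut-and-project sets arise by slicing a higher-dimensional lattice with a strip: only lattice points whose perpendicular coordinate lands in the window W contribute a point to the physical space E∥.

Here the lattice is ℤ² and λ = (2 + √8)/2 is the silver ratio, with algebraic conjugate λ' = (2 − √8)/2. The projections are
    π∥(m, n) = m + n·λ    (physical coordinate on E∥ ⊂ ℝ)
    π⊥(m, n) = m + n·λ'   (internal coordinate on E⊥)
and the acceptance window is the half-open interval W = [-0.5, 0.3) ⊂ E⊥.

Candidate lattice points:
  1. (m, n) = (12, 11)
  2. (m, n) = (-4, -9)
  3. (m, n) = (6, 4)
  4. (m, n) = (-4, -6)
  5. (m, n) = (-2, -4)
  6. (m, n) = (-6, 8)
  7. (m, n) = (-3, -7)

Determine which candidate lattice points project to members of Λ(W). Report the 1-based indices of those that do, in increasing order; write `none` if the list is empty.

Compute λ' = (2−√8)/2 = -0.4142, so π⊥(m,n) = m -0.4142·n.
#1 (12,11): internal coord 12 + (11)·λ' = +7.4437; +7.4437 ∉ [-0.5, 0.3) → out
#2 (-4,-9): internal coord -4 + (-9)·λ' = -0.2721; -0.2721 ∈ [-0.5, 0.3) → IN Λ
#3 (6,4): internal coord 6 + (4)·λ' = +4.3431; +4.3431 ∉ [-0.5, 0.3) → out
#4 (-4,-6): internal coord -4 + (-6)·λ' = -1.5147; -1.5147 ∉ [-0.5, 0.3) → out
#5 (-2,-4): internal coord -2 + (-4)·λ' = -0.3431; -0.3431 ∈ [-0.5, 0.3) → IN Λ
#6 (-6,8): internal coord -6 + (8)·λ' = -9.3137; -9.3137 ∉ [-0.5, 0.3) → out
#7 (-3,-7): internal coord -3 + (-7)·λ' = -0.1005; -0.1005 ∈ [-0.5, 0.3) → IN Λ

2, 5, 7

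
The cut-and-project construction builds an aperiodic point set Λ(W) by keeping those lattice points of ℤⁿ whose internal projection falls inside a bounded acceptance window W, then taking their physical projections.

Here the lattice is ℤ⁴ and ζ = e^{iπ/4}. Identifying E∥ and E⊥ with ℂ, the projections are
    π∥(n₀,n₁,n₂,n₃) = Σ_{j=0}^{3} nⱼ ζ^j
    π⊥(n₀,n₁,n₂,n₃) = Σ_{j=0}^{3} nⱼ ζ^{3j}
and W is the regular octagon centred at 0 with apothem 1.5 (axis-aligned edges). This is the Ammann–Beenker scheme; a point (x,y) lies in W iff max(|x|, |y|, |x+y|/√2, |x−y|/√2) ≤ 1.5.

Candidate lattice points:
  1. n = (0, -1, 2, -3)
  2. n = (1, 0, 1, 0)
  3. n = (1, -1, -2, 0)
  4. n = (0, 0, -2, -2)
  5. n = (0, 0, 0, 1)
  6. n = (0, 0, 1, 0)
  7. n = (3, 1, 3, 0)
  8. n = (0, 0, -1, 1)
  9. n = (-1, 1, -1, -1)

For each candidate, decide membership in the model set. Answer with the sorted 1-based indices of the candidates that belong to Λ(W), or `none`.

2, 4, 5, 6

With ζ = e^{iπ/4} the internal vectors are ζ^0,ζ^3,ζ^6,ζ^9.
candidate 1: n = (0, -1, 2, -3) → π⊥ ≈ (-1.41421, -4.82843); max(|x|,|y|,|x±y|/√2) = 4.82843 > 1.5 ⇒ ∉ W
candidate 2: n = (1, 0, 1, 0) → π⊥ ≈ (+1.00000, -1.00000); max(|x|,|y|,|x±y|/√2) = 1.41421 ≤ 1.5 ⇒ ∈ W
candidate 3: n = (1, -1, -2, 0) → π⊥ ≈ (+1.70711, +1.29289); max(|x|,|y|,|x±y|/√2) = 2.12132 > 1.5 ⇒ ∉ W
candidate 4: n = (0, 0, -2, -2) → π⊥ ≈ (-1.41421, +0.58579); max(|x|,|y|,|x±y|/√2) = 1.41421 ≤ 1.5 ⇒ ∈ W
candidate 5: n = (0, 0, 0, 1) → π⊥ ≈ (+0.70711, +0.70711); max(|x|,|y|,|x±y|/√2) = 1.00000 ≤ 1.5 ⇒ ∈ W
candidate 6: n = (0, 0, 1, 0) → π⊥ ≈ (+0.00000, -1.00000); max(|x|,|y|,|x±y|/√2) = 1.00000 ≤ 1.5 ⇒ ∈ W
candidate 7: n = (3, 1, 3, 0) → π⊥ ≈ (+2.29289, -2.29289); max(|x|,|y|,|x±y|/√2) = 3.24264 > 1.5 ⇒ ∉ W
candidate 8: n = (0, 0, -1, 1) → π⊥ ≈ (+0.70711, +1.70711); max(|x|,|y|,|x±y|/√2) = 1.70711 > 1.5 ⇒ ∉ W
candidate 9: n = (-1, 1, -1, -1) → π⊥ ≈ (-2.41421, +1.00000); max(|x|,|y|,|x±y|/√2) = 2.41421 > 1.5 ⇒ ∉ W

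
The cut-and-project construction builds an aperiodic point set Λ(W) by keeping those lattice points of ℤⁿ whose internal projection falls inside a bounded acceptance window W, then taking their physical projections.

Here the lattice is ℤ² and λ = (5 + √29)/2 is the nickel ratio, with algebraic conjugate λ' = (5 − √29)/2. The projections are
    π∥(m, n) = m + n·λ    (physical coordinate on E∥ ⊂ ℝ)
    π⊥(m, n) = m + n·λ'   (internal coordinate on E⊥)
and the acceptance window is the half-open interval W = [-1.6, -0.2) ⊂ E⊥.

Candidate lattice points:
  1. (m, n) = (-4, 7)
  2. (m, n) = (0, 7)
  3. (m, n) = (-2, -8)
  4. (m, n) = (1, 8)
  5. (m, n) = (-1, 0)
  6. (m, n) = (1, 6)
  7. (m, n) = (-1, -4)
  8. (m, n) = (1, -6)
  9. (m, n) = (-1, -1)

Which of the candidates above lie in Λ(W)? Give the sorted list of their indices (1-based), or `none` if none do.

2, 3, 4, 5, 7, 9

λ' = (5−√29)/2 ≈ -0.192582.
candidate 1: (m,n)=(-4,7) → π∥ = -4+7·λ ≈ 32.348077, π⊥ = -4+7·λ' ≈ -5.348077 ∉ [-1.6, -0.2) ⇒ out
candidate 2: (m,n)=(0,7) → π∥ = 0+7·λ ≈ 36.348077, π⊥ = 0+7·λ' ≈ -1.348077 ∈ [-1.6, -0.2) ⇒ IN Λ
candidate 3: (m,n)=(-2,-8) → π∥ = -2-8·λ ≈ -43.540659, π⊥ = -2-8·λ' ≈ -0.459341 ∈ [-1.6, -0.2) ⇒ IN Λ
candidate 4: (m,n)=(1,8) → π∥ = 1+8·λ ≈ 42.540659, π⊥ = 1+8·λ' ≈ -0.540659 ∈ [-1.6, -0.2) ⇒ IN Λ
candidate 5: (m,n)=(-1,0) → π∥ = -1+0·λ ≈ -1.000000, π⊥ = -1+0·λ' ≈ -1.000000 ∈ [-1.6, -0.2) ⇒ IN Λ
candidate 6: (m,n)=(1,6) → π∥ = 1+6·λ ≈ 32.155494, π⊥ = 1+6·λ' ≈ -0.155494 ∉ [-1.6, -0.2) ⇒ out
candidate 7: (m,n)=(-1,-4) → π∥ = -1-4·λ ≈ -21.770330, π⊥ = -1-4·λ' ≈ -0.229670 ∈ [-1.6, -0.2) ⇒ IN Λ
candidate 8: (m,n)=(1,-6) → π∥ = 1-6·λ ≈ -30.155494, π⊥ = 1-6·λ' ≈ 2.155494 ∉ [-1.6, -0.2) ⇒ out
candidate 9: (m,n)=(-1,-1) → π∥ = -1-1·λ ≈ -6.192582, π⊥ = -1-1·λ' ≈ -0.807418 ∈ [-1.6, -0.2) ⇒ IN Λ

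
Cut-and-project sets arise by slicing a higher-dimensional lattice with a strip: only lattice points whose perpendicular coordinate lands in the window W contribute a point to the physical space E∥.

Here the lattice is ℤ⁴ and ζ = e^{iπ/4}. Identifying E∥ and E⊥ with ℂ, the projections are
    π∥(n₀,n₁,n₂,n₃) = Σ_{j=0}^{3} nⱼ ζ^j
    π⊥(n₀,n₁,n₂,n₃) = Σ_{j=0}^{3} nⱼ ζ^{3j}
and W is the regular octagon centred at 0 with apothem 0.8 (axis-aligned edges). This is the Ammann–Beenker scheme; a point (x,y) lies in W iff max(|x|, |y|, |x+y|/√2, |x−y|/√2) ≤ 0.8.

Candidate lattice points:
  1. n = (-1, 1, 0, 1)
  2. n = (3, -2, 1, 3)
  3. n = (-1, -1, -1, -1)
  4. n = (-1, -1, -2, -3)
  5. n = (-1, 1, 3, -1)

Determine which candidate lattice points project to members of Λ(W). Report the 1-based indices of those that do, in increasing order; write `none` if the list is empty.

none

Internal map: ζ^{3j} for j=0..3 gives (1,0), (−√2/2,√2/2), (0,−1), (√2/2,√2/2).
candidate 1: n = (-1, 1, 0, 1) → π⊥ ≈ (-1.0000, +1.4142); max(|x|,|y|,|x±y|/√2) = 1.7071 > 0.8 ⇒ ∉ W
candidate 2: n = (3, -2, 1, 3) → π⊥ ≈ (+6.5355, -0.2929); max(|x|,|y|,|x±y|/√2) = 6.5355 > 0.8 ⇒ ∉ W
candidate 3: n = (-1, -1, -1, -1) → π⊥ ≈ (-1.0000, -0.4142); max(|x|,|y|,|x±y|/√2) = 1.0000 > 0.8 ⇒ ∉ W
candidate 4: n = (-1, -1, -2, -3) → π⊥ ≈ (-2.4142, -0.8284); max(|x|,|y|,|x±y|/√2) = 2.4142 > 0.8 ⇒ ∉ W
candidate 5: n = (-1, 1, 3, -1) → π⊥ ≈ (-2.4142, -3.0000); max(|x|,|y|,|x±y|/√2) = 3.8284 > 0.8 ⇒ ∉ W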